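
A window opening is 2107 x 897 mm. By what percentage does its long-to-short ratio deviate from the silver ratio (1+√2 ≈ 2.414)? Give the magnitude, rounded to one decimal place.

2.7%

Ratio = 2107 / 897 ≈ 2.3489.
Ideal silver ratio ≈ 2.4142. |2.3489 − 2.4142| / 2.4142 ≈ 2.70% → 2.7%.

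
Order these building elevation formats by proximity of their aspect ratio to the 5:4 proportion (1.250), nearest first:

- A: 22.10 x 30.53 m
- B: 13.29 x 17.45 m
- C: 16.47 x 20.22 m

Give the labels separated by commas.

C, B, A

A: 30.53/22.10 ≈ 1.381 → |1.381 − 1.250| = 0.131
B: 17.45/13.29 ≈ 1.313 → |1.313 − 1.250| = 0.063
C: 20.22/16.47 ≈ 1.228 → |1.228 − 1.250| = 0.022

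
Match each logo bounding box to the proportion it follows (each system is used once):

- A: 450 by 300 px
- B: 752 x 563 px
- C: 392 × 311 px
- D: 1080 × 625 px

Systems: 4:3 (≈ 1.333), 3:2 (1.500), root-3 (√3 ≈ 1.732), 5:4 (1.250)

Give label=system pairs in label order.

A = 450/300 ≈ 1.500 → 3:2 (1.500)
B = 752/563 ≈ 1.336 → 4:3 (1.333)
C = 392/311 ≈ 1.260 → 5:4 (1.250)
D = 1080/625 ≈ 1.728 → root-3 (1.732)

A=3:2, B=4:3, C=5:4, D=root-3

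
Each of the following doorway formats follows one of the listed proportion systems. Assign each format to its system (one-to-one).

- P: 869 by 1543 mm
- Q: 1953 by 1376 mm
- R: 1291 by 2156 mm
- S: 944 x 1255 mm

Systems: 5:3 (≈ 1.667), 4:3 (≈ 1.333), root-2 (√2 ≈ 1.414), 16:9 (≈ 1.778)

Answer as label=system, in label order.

Ratios: P ≈ 1.776; Q ≈ 1.419; R ≈ 1.670; S ≈ 1.329.
Targets: 5:3 ≈ 1.667; 4:3 ≈ 1.333; root-2 ≈ 1.414; 16:9 ≈ 1.778.

P=16:9, Q=root-2, R=5:3, S=4:3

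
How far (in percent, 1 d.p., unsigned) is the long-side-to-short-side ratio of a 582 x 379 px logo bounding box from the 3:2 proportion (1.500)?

Ratio = 582 / 379 ≈ 1.5356.
Ideal 3:2 = 1.5000. |1.5356 − 1.5000| / 1.5000 ≈ 2.37% → 2.4%.

2.4%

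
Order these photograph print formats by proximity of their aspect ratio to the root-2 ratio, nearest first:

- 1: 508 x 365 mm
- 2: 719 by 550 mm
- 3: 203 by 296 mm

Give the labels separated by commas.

1: 508/365 ≈ 1.392 → |1.392 − 1.414| = 0.022
2: 719/550 ≈ 1.307 → |1.307 − 1.414| = 0.107
3: 296/203 ≈ 1.458 → |1.458 − 1.414| = 0.044

1, 3, 2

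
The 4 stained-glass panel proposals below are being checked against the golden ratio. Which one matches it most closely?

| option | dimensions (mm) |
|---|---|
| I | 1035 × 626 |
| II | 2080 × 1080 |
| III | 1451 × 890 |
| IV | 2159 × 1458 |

Target golden ratio ≈ 1.618.
I: 1.653 (Δ0.035)  II: 1.926 (Δ0.308)  III: 1.630 (Δ0.012)  IV: 1.481 (Δ0.137)

III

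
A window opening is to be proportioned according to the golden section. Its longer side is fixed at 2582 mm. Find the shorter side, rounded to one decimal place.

1595.8 mm

golden ratio ≈ 1.61803.
Shorter side = 2582 ÷ 1.61803 ≈ 1595.768 → 1595.8 mm.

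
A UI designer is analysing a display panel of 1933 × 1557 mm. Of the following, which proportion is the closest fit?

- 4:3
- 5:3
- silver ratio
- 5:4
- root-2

Ratio = 1933 / 1557 ≈ 1.241.
Distances: 4:3 1.333 (Δ 0.092); 5:3 1.667 (Δ 0.426); silver ratio 2.414 (Δ 1.173); 5:4 1.250 (Δ 0.009); root-2 1.414 (Δ 0.173).

5:4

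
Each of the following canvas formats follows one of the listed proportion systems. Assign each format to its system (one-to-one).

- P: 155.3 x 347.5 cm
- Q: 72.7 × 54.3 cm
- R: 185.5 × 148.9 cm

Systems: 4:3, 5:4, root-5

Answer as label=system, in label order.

P=root-5, Q=4:3, R=5:4

P = 347.5/155.3 ≈ 2.238 → root-5 (2.236)
Q = 72.7/54.3 ≈ 1.339 → 4:3 (1.333)
R = 185.5/148.9 ≈ 1.246 → 5:4 (1.250)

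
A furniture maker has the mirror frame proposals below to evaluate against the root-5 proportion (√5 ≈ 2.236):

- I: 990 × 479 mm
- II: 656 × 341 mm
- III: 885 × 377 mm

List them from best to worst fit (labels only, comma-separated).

III, I, II

Ratios: I = 990 / 479 ≈ 2.067; II = 656 / 341 ≈ 1.924; III = 885 / 377 ≈ 2.347.
|Δ from 2.236|: I 0.169; II 0.312; III 0.111.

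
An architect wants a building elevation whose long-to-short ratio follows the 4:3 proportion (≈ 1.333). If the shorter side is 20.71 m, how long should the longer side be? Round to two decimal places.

4:3 ≈ 1.33333.
Longer side = 20.71 × 1.33333 ≈ 27.6133 → 27.61 m.

27.61 m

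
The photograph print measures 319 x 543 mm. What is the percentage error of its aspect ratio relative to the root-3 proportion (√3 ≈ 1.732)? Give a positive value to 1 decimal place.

Ratio = 543 / 319 ≈ 1.7022.
Ideal root-3 ≈ 1.7321. |1.7022 − 1.7321| / 1.7321 ≈ 1.73% → 1.7%.

1.7%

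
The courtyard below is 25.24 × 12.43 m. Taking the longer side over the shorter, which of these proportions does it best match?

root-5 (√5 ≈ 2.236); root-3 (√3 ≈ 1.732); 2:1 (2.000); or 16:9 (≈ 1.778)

25.24/12.43 ≈ 2.031. Nearest candidates are 2:1 (2.000, off by 0.031) and root-5 (2.236, off by 0.205).

2:1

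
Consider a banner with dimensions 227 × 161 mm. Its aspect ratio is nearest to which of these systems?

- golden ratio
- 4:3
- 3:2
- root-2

root-2

Ratio = 227 / 161 ≈ 1.410.
Distances: golden ratio 1.618 (Δ 0.208); 4:3 1.333 (Δ 0.077); 3:2 1.500 (Δ 0.090); root-2 1.414 (Δ 0.004).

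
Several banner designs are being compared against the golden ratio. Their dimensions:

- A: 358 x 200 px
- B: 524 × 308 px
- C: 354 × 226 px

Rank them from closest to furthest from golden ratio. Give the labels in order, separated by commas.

C, B, A

A: 358/200 ≈ 1.790 → |1.790 − 1.618| = 0.172
B: 524/308 ≈ 1.701 → |1.701 − 1.618| = 0.083
C: 354/226 ≈ 1.566 → |1.566 − 1.618| = 0.052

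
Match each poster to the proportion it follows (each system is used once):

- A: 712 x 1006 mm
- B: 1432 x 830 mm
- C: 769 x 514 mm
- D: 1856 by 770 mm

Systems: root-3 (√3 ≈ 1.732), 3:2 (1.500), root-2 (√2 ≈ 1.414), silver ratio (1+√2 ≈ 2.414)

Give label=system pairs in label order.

A=root-2, B=root-3, C=3:2, D=silver ratio

Ratios: A ≈ 1.413; B ≈ 1.725; C ≈ 1.496; D ≈ 2.410.
Targets: root-3 ≈ 1.732; 3:2 ≈ 1.500; root-2 ≈ 1.414; silver ratio ≈ 2.414.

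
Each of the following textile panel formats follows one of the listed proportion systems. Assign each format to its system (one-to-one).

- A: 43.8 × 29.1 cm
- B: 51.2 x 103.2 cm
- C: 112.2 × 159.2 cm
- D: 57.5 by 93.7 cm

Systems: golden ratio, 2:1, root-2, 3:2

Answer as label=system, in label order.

Ratios: A ≈ 1.505; B ≈ 2.016; C ≈ 1.419; D ≈ 1.630.
Targets: golden ratio ≈ 1.618; 2:1 ≈ 2.000; root-2 ≈ 1.414; 3:2 ≈ 1.500.

A=3:2, B=2:1, C=root-2, D=golden ratio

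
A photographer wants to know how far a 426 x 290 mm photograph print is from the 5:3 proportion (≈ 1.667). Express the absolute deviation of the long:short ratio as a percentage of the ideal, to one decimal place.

11.9%

Ratio = 426 / 290 ≈ 1.4690.
Ideal 5:3 ≈ 1.6667. |1.4690 − 1.6667| / 1.6667 ≈ 11.86% → 11.9%.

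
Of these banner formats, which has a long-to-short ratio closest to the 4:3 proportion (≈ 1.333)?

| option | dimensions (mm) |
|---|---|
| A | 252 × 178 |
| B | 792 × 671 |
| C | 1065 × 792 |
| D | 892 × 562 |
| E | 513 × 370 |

Target 4:3 ≈ 1.333.
A: 1.416 (Δ0.083)  B: 1.180 (Δ0.153)  C: 1.345 (Δ0.012)  D: 1.587 (Δ0.254)  E: 1.386 (Δ0.053)

C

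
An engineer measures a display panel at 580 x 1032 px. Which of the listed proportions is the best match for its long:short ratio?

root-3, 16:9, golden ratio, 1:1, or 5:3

16:9

1032/580 ≈ 1.779. Nearest candidates are 16:9 (1.778, off by 0.001) and root-3 (1.732, off by 0.047).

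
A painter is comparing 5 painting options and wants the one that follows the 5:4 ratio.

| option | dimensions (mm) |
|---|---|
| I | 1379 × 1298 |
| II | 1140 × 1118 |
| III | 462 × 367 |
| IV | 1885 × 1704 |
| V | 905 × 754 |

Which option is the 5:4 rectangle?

III

Target 5:4 ≈ 1.250.
I: 1.062 (Δ0.188)  II: 1.020 (Δ0.230)  III: 1.259 (Δ0.009)  IV: 1.106 (Δ0.144)  V: 1.200 (Δ0.050)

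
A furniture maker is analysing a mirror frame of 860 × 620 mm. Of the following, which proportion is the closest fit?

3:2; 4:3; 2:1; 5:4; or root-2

root-2

860/620 ≈ 1.387. Nearest candidates are root-2 (1.414, off by 0.027) and 4:3 (1.333, off by 0.054).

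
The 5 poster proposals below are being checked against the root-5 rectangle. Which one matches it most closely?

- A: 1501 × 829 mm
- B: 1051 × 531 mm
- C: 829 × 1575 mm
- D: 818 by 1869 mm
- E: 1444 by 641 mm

Ratios (long/short): A ≈ 1.811; B ≈ 1.979; C ≈ 1.900; D ≈ 2.285; E ≈ 2.253.
root-5 ≈ 2.236; option E is nearest (Δ 0.017).

E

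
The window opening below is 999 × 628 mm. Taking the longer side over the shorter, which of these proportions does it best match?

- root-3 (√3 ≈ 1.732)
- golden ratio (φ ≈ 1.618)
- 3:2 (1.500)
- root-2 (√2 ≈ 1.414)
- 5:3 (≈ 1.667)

golden ratio

999/628 ≈ 1.591. Nearest candidates are golden ratio (1.618, off by 0.027) and 5:3 (1.667, off by 0.076).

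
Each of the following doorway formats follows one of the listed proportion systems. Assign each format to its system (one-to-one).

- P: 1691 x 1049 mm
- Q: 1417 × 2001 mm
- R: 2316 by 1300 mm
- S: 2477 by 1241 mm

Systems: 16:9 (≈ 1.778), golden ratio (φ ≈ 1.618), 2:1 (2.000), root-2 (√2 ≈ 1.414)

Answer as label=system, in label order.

P = 1691/1049 ≈ 1.612 → golden ratio (1.618)
Q = 2001/1417 ≈ 1.412 → root-2 (1.414)
R = 2316/1300 ≈ 1.782 → 16:9 (1.778)
S = 2477/1241 ≈ 1.996 → 2:1 (2.000)

P=golden ratio, Q=root-2, R=16:9, S=2:1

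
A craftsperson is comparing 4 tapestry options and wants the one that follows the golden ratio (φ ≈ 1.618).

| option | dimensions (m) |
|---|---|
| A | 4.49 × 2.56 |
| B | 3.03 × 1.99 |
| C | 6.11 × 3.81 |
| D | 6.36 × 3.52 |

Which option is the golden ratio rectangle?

C

Ratios (long/short): A ≈ 1.754; B ≈ 1.523; C ≈ 1.604; D ≈ 1.807.
golden ratio ≈ 1.618; option C is nearest (Δ 0.014).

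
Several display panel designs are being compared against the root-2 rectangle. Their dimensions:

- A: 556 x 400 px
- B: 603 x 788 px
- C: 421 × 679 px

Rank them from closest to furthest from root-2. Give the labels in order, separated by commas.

A: 556/400 ≈ 1.390 → |1.390 − 1.414| = 0.024
B: 788/603 ≈ 1.307 → |1.307 − 1.414| = 0.107
C: 679/421 ≈ 1.613 → |1.613 − 1.414| = 0.199

A, B, C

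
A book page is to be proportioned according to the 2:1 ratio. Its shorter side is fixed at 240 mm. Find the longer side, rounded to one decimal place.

2:1 = 2.00000.
Longer side = 240 × 2.00000 ≈ 480.000 → 480.0 mm.

480.0 mm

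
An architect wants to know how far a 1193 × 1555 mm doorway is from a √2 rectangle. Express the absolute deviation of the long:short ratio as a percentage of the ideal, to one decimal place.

7.8%

Ratio = 1555 / 1193 ≈ 1.3034.
Ideal root-2 ≈ 1.4142. |1.3034 − 1.4142| / 1.4142 ≈ 7.83% → 7.8%.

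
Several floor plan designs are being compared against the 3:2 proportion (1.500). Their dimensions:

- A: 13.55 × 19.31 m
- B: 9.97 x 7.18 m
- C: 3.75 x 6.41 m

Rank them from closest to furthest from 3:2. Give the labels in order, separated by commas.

A, B, C

A: 19.31/13.55 ≈ 1.425 → |1.425 − 1.500| = 0.075
B: 9.97/7.18 ≈ 1.389 → |1.389 − 1.500| = 0.111
C: 6.41/3.75 ≈ 1.709 → |1.709 − 1.500| = 0.209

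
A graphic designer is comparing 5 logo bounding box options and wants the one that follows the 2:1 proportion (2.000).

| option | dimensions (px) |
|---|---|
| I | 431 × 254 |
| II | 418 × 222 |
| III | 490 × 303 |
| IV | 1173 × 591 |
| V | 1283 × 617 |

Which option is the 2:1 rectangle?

Target 2:1 ≈ 2.000.
I: 1.697 (Δ0.303)  II: 1.883 (Δ0.117)  III: 1.617 (Δ0.383)  IV: 1.985 (Δ0.015)  V: 2.079 (Δ0.079)

IV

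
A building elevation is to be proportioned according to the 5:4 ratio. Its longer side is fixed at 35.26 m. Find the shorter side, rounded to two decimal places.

5:4 = 1.25000.
Shorter side = 35.26 ÷ 1.25000 ≈ 28.2080 → 28.21 m.

28.21 m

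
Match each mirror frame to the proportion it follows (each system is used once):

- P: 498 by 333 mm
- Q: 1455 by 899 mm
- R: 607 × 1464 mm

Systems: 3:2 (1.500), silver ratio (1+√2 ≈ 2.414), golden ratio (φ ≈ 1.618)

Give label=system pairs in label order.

P = 498/333 ≈ 1.495 → 3:2 (1.500)
Q = 1455/899 ≈ 1.618 → golden ratio (1.618)
R = 1464/607 ≈ 2.412 → silver ratio (2.414)

P=3:2, Q=golden ratio, R=silver ratio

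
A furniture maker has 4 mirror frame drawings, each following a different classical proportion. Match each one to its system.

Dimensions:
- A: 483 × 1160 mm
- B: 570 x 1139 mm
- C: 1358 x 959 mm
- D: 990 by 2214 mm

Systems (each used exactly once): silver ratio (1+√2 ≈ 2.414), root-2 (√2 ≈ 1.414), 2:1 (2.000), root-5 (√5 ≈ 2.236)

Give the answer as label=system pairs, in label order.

A=silver ratio, B=2:1, C=root-2, D=root-5

Ratios: A ≈ 2.402; B ≈ 1.998; C ≈ 1.416; D ≈ 2.236.
Targets: silver ratio ≈ 2.414; root-2 ≈ 1.414; 2:1 ≈ 2.000; root-5 ≈ 2.236.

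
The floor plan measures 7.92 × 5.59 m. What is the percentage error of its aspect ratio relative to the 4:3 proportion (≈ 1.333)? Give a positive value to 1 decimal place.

6.3%

Ratio = 7.92 / 5.59 ≈ 1.4168.
Ideal 4:3 ≈ 1.3333. |1.4168 − 1.3333| / 1.3333 ≈ 6.26% → 6.3%.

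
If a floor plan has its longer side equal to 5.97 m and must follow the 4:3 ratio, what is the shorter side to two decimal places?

4.48 m

4:3 ≈ 1.33333.
Shorter side = 5.97 ÷ 1.33333 ≈ 4.4775 → 4.48 m.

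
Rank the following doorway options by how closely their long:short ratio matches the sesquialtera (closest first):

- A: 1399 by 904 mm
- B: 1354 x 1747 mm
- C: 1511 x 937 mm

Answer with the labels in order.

A: 1399/904 ≈ 1.548 → |1.548 − 1.500| = 0.048
B: 1747/1354 ≈ 1.290 → |1.290 − 1.500| = 0.210
C: 1511/937 ≈ 1.613 → |1.613 − 1.500| = 0.113

A, C, B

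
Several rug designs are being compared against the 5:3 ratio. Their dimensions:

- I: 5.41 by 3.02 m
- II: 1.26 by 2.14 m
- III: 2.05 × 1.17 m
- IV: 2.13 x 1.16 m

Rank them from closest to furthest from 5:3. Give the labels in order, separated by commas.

I: 5.41/3.02 ≈ 1.791 → |1.791 − 1.667| = 0.124
II: 2.14/1.26 ≈ 1.698 → |1.698 − 1.667| = 0.031
III: 2.05/1.17 ≈ 1.752 → |1.752 − 1.667| = 0.085
IV: 2.13/1.16 ≈ 1.836 → |1.836 − 1.667| = 0.169

II, III, I, IV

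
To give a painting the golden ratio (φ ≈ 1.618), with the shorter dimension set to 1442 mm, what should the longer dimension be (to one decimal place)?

golden ratio ≈ 1.61803.
Longer side = 1442 × 1.61803 ≈ 2333.199 → 2333.2 mm.

2333.2 mm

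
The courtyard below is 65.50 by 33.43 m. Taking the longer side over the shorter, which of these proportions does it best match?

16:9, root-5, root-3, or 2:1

2:1

65.50/33.43 ≈ 1.959. Nearest candidates are 2:1 (2.000, off by 0.041) and 16:9 (1.778, off by 0.181).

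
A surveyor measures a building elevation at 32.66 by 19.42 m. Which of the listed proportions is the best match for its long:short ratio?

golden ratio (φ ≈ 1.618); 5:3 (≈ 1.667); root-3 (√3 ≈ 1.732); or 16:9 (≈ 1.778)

Ratio = 32.66 / 19.42 ≈ 1.682.
Distances: golden ratio 1.618 (Δ 0.064); 5:3 1.667 (Δ 0.015); root-3 1.732 (Δ 0.050); 16:9 1.778 (Δ 0.096).

5:3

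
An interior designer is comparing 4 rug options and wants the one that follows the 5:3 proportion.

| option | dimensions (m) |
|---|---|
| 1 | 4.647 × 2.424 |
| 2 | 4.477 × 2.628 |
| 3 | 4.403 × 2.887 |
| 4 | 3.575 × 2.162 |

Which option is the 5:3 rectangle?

4

Ratios (long/short): 1 ≈ 1.917; 2 ≈ 1.704; 3 ≈ 1.525; 4 ≈ 1.654.
5:3 ≈ 1.667; option 4 is nearest (Δ 0.013).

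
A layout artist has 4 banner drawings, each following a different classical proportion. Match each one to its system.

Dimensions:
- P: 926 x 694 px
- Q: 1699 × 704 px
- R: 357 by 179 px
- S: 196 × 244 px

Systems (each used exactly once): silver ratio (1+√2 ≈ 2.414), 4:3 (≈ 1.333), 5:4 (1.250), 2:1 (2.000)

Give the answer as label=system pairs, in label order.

Ratios: P ≈ 1.334; Q ≈ 2.413; R ≈ 1.994; S ≈ 1.245.
Targets: silver ratio ≈ 2.414; 4:3 ≈ 1.333; 5:4 ≈ 1.250; 2:1 ≈ 2.000.

P=4:3, Q=silver ratio, R=2:1, S=5:4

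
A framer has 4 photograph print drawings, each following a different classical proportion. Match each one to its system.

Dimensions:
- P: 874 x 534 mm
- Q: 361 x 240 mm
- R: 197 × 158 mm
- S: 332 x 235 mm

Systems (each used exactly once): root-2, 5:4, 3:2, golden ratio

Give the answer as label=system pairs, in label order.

P=golden ratio, Q=3:2, R=5:4, S=root-2

P = 874/534 ≈ 1.637 → golden ratio (1.618)
Q = 361/240 ≈ 1.504 → 3:2 (1.500)
R = 197/158 ≈ 1.247 → 5:4 (1.250)
S = 332/235 ≈ 1.413 → root-2 (1.414)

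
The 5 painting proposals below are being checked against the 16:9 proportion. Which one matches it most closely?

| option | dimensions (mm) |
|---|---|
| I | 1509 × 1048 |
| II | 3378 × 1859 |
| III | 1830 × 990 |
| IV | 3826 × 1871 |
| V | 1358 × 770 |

Ratios (long/short): I ≈ 1.440; II ≈ 1.817; III ≈ 1.848; IV ≈ 2.045; V ≈ 1.764.
16:9 ≈ 1.778; option V is nearest (Δ 0.014).

V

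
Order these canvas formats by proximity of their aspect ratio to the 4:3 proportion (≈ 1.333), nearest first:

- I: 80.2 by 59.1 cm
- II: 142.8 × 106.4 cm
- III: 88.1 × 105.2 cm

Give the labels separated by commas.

I: 80.2/59.1 ≈ 1.357 → |1.357 − 1.333| = 0.024
II: 142.8/106.4 ≈ 1.342 → |1.342 − 1.333| = 0.009
III: 105.2/88.1 ≈ 1.194 → |1.194 − 1.333| = 0.139

II, I, III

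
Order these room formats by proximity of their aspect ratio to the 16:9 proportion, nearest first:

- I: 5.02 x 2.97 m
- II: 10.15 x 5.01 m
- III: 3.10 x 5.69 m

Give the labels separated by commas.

III, I, II

I: 5.02/2.97 ≈ 1.690 → |1.690 − 1.778| = 0.088
II: 10.15/5.01 ≈ 2.026 → |2.026 − 1.778| = 0.248
III: 5.69/3.10 ≈ 1.835 → |1.835 − 1.778| = 0.057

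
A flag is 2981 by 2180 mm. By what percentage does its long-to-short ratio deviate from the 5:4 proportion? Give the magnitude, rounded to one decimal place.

9.4%

Ratio = 2981 / 2180 ≈ 1.3674.
Ideal 5:4 = 1.2500. |1.3674 − 1.2500| / 1.2500 ≈ 9.39% → 9.4%.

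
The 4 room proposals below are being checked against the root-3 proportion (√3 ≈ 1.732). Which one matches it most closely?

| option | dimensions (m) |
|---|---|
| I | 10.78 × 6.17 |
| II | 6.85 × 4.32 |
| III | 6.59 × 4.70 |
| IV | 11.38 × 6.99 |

Ratios (long/short): I ≈ 1.747; II ≈ 1.586; III ≈ 1.402; IV ≈ 1.628.
root-3 ≈ 1.732; option I is nearest (Δ 0.015).

I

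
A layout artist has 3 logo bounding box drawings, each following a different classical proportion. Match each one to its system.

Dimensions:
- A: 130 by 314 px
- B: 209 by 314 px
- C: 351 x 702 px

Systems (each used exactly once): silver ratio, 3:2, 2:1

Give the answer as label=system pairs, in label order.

Ratios: A ≈ 2.415; B ≈ 1.502; C ≈ 2.000.
Targets: silver ratio ≈ 2.414; 3:2 ≈ 1.500; 2:1 ≈ 2.000.

A=silver ratio, B=3:2, C=2:1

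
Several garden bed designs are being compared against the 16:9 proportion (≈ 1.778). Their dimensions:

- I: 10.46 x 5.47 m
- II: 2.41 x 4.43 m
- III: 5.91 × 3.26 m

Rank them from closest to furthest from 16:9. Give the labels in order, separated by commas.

III, II, I

Ratios: I = 10.46 / 5.47 ≈ 1.912; II = 4.43 / 2.41 ≈ 1.838; III = 5.91 / 3.26 ≈ 1.813.
|Δ from 1.778|: I 0.134; II 0.060; III 0.035.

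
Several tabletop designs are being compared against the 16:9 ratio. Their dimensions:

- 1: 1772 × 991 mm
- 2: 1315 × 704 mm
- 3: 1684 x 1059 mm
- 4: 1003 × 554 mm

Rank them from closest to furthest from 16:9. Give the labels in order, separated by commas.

Ratios: 1 = 1772 / 991 ≈ 1.788; 2 = 1315 / 704 ≈ 1.868; 3 = 1684 / 1059 ≈ 1.590; 4 = 1003 / 554 ≈ 1.810.
|Δ from 1.778|: 1 0.010; 2 0.090; 3 0.188; 4 0.032.

1, 4, 2, 3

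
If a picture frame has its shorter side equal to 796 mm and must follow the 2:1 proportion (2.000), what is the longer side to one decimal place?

1592.0 mm

2:1 = 2.00000.
Longer side = 796 × 2.00000 ≈ 1592.000 → 1592.0 mm.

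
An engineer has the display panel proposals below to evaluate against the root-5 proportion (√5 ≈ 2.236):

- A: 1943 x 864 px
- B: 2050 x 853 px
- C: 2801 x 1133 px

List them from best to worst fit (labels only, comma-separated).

Ratios: A = 1943 / 864 ≈ 2.249; B = 2050 / 853 ≈ 2.403; C = 2801 / 1133 ≈ 2.472.
|Δ from 2.236|: A 0.013; B 0.167; C 0.236.

A, B, C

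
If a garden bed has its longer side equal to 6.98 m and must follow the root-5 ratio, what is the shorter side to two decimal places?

root-5 ≈ 2.23607.
Shorter side = 6.98 ÷ 2.23607 ≈ 3.1215 → 3.12 m.

3.12 m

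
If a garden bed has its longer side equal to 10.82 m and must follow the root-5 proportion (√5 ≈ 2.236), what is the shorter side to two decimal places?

root-5 ≈ 2.23607.
Shorter side = 10.82 ÷ 2.23607 ≈ 4.8388 → 4.84 m.

4.84 m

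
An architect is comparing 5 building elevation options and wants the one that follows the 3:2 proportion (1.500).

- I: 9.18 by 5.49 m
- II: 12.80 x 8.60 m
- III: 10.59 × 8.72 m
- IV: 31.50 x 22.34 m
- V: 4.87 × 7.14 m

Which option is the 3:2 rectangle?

II

Target 3:2 ≈ 1.500.
I: 1.672 (Δ0.172)  II: 1.488 (Δ0.012)  III: 1.214 (Δ0.286)  IV: 1.410 (Δ0.090)  V: 1.466 (Δ0.034)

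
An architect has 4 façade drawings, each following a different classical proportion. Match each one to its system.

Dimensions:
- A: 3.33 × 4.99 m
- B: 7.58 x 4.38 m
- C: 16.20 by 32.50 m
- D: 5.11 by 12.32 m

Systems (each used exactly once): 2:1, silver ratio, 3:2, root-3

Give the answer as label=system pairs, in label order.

Ratios: A ≈ 1.498; B ≈ 1.731; C ≈ 2.006; D ≈ 2.411.
Targets: 2:1 ≈ 2.000; silver ratio ≈ 2.414; 3:2 ≈ 1.500; root-3 ≈ 1.732.

A=3:2, B=root-3, C=2:1, D=silver ratio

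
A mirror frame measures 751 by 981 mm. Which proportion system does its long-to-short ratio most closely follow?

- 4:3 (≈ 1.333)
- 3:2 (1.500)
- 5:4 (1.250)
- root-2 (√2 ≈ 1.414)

981/751 ≈ 1.306. Nearest candidates are 4:3 (1.333, off by 0.027) and 5:4 (1.250, off by 0.056).

4:3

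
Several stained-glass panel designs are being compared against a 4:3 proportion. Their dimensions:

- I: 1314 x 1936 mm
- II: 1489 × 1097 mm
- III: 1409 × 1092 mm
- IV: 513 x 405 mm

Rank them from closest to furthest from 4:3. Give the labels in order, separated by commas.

II, III, IV, I

Ratios: I = 1936 / 1314 ≈ 1.473; II = 1489 / 1097 ≈ 1.357; III = 1409 / 1092 ≈ 1.290; IV = 513 / 405 ≈ 1.267.
|Δ from 1.333|: I 0.140; II 0.024; III 0.043; IV 0.066.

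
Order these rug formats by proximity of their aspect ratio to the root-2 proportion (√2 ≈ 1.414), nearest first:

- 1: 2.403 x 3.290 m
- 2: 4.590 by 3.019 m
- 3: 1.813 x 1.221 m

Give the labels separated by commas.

Ratios: 1 = 3.290 / 2.403 ≈ 1.369; 2 = 4.590 / 3.019 ≈ 1.520; 3 = 1.813 / 1.221 ≈ 1.485.
|Δ from 1.414|: 1 0.045; 2 0.106; 3 0.071.

1, 3, 2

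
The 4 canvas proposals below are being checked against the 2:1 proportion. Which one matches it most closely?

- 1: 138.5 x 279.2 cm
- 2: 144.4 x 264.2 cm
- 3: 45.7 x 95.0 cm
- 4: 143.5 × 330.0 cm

1

Target 2:1 ≈ 2.000.
1: 2.016 (Δ0.016)  2: 1.830 (Δ0.170)  3: 2.079 (Δ0.079)  4: 2.300 (Δ0.300)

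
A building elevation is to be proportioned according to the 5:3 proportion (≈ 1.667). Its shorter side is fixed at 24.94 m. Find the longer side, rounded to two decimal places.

41.57 m

5:3 ≈ 1.66667.
Longer side = 24.94 × 1.66667 ≈ 41.5667 → 41.57 m.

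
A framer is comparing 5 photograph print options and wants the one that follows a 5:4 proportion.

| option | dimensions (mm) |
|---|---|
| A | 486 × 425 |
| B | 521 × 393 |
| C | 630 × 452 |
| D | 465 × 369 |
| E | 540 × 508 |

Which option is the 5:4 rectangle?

D

Target 5:4 ≈ 1.250.
A: 1.144 (Δ0.106)  B: 1.326 (Δ0.076)  C: 1.394 (Δ0.144)  D: 1.260 (Δ0.010)  E: 1.063 (Δ0.187)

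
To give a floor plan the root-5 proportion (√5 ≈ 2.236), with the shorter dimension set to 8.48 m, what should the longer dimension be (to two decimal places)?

18.96 m

root-5 ≈ 2.23607.
Longer side = 8.48 × 2.23607 ≈ 18.9619 → 18.96 m.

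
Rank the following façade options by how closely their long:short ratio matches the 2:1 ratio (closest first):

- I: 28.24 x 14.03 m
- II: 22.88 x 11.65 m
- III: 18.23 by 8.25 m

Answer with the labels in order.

I, II, III

I: 28.24/14.03 ≈ 2.013 → |2.013 − 2.000| = 0.013
II: 22.88/11.65 ≈ 1.964 → |1.964 − 2.000| = 0.036
III: 18.23/8.25 ≈ 2.210 → |2.210 − 2.000| = 0.210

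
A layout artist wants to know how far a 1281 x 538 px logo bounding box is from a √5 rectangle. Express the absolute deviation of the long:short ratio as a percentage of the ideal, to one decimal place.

6.5%

Ratio = 1281 / 538 ≈ 2.3810.
Ideal root-5 ≈ 2.2361. |2.3810 − 2.2361| / 2.2361 ≈ 6.48% → 6.5%.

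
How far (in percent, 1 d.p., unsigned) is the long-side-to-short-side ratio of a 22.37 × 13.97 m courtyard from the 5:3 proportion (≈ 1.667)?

Ratio = 22.37 / 13.97 ≈ 1.6013.
Ideal 5:3 ≈ 1.6667. |1.6013 − 1.6667| / 1.6667 ≈ 3.92% → 3.9%.

3.9%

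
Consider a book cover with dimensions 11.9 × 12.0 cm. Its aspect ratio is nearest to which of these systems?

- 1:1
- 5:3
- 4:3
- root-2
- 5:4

1:1

Ratio = 12.0 / 11.9 ≈ 1.008.
Distances: 1:1 1.000 (Δ 0.008); 5:3 1.667 (Δ 0.659); 4:3 1.333 (Δ 0.325); root-2 1.414 (Δ 0.406); 5:4 1.250 (Δ 0.242).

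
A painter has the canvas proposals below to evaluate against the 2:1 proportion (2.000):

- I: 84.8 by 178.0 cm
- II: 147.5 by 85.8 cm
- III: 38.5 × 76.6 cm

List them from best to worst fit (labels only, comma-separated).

III, I, II

I: 178.0/84.8 ≈ 2.099 → |2.099 − 2.000| = 0.099
II: 147.5/85.8 ≈ 1.719 → |1.719 − 2.000| = 0.281
III: 76.6/38.5 ≈ 1.990 → |1.990 − 2.000| = 0.010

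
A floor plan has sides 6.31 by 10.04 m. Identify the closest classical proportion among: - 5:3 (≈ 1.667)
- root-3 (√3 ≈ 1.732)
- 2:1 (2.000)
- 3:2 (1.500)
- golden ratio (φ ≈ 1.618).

golden ratio

10.04/6.31 ≈ 1.591. Nearest candidates are golden ratio (1.618, off by 0.027) and 5:3 (1.667, off by 0.076).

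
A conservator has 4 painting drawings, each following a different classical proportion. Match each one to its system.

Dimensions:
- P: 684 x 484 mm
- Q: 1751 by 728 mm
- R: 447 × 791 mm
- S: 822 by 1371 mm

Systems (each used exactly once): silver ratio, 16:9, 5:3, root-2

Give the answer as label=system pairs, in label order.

P=root-2, Q=silver ratio, R=16:9, S=5:3

Ratios: P ≈ 1.413; Q ≈ 2.405; R ≈ 1.770; S ≈ 1.668.
Targets: silver ratio ≈ 2.414; 16:9 ≈ 1.778; 5:3 ≈ 1.667; root-2 ≈ 1.414.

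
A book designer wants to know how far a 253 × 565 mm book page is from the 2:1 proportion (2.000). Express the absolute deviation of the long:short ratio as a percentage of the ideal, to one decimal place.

Ratio = 565 / 253 ≈ 2.2332.
Ideal 2:1 = 2.0000. |2.2332 − 2.0000| / 2.0000 ≈ 11.66% → 11.7%.

11.7%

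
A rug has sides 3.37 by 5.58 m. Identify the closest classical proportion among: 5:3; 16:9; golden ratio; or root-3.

Ratio = 5.58 / 3.37 ≈ 1.656.
Distances: 5:3 1.667 (Δ 0.011); 16:9 1.778 (Δ 0.122); golden ratio 1.618 (Δ 0.038); root-3 1.732 (Δ 0.076).

5:3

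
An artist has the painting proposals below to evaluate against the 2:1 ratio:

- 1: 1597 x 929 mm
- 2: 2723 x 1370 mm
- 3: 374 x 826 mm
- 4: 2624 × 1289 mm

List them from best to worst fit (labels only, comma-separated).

Ratios: 1 = 1597 / 929 ≈ 1.719; 2 = 2723 / 1370 ≈ 1.988; 3 = 826 / 374 ≈ 2.209; 4 = 2624 / 1289 ≈ 2.036.
|Δ from 2.000|: 1 0.281; 2 0.012; 3 0.209; 4 0.036.

2, 4, 3, 1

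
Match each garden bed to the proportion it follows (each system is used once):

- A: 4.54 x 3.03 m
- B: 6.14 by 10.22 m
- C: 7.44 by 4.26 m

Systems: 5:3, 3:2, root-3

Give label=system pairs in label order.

Ratios: A ≈ 1.498; B ≈ 1.664; C ≈ 1.746.
Targets: 5:3 ≈ 1.667; 3:2 ≈ 1.500; root-3 ≈ 1.732.

A=3:2, B=5:3, C=root-3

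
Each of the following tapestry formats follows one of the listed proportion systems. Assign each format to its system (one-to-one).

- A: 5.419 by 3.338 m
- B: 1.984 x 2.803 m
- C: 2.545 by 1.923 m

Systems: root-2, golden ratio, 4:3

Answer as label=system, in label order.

A = 5.419/3.338 ≈ 1.623 → golden ratio (1.618)
B = 2.803/1.984 ≈ 1.413 → root-2 (1.414)
C = 2.545/1.923 ≈ 1.323 → 4:3 (1.333)

A=golden ratio, B=root-2, C=4:3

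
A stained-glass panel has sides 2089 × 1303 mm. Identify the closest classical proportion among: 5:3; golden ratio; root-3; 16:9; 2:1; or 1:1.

golden ratio

Ratio = 2089 / 1303 ≈ 1.603.
Distances: 5:3 1.667 (Δ 0.064); golden ratio 1.618 (Δ 0.015); root-3 1.732 (Δ 0.129); 16:9 1.778 (Δ 0.175); 2:1 2.000 (Δ 0.397); 1:1 1.000 (Δ 0.603).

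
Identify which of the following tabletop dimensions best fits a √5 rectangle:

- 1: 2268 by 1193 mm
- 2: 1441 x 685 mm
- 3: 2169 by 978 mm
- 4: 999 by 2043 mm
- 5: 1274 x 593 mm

3

Ratios (long/short): 1 ≈ 1.901; 2 ≈ 2.104; 3 ≈ 2.218; 4 ≈ 2.045; 5 ≈ 2.148.
root-5 ≈ 2.236; option 3 is nearest (Δ 0.018).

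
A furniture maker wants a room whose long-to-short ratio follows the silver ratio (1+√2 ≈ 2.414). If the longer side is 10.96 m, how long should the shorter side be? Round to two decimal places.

4.54 m

silver ratio ≈ 2.41421.
Shorter side = 10.96 ÷ 2.41421 ≈ 4.5398 → 4.54 m.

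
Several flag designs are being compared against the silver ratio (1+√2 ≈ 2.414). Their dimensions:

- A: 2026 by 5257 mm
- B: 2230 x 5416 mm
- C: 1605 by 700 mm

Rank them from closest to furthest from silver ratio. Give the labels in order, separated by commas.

B, C, A

Ratios: A = 5257 / 2026 ≈ 2.595; B = 5416 / 2230 ≈ 2.429; C = 1605 / 700 ≈ 2.293.
|Δ from 2.414|: A 0.181; B 0.015; C 0.121.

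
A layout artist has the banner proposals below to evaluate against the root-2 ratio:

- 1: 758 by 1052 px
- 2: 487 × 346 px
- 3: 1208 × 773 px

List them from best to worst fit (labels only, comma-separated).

2, 1, 3

Ratios: 1 = 1052 / 758 ≈ 1.388; 2 = 487 / 346 ≈ 1.408; 3 = 1208 / 773 ≈ 1.563.
|Δ from 1.414|: 1 0.026; 2 0.006; 3 0.149.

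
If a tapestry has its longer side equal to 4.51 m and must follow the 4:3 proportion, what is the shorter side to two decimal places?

4:3 ≈ 1.33333.
Shorter side = 4.51 ÷ 1.33333 ≈ 3.3825 → 3.38 m.

3.38 m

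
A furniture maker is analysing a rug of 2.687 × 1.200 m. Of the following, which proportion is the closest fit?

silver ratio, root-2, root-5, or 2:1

Ratio = 2.687 / 1.200 ≈ 2.239.
Distances: silver ratio 2.414 (Δ 0.175); root-2 1.414 (Δ 0.825); root-5 2.236 (Δ 0.003); 2:1 2.000 (Δ 0.239).

root-5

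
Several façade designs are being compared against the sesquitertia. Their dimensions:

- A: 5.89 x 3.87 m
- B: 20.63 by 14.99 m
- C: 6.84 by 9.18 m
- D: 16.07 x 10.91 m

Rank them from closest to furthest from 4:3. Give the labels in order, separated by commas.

Ratios: A = 5.89 / 3.87 ≈ 1.522; B = 20.63 / 14.99 ≈ 1.376; C = 9.18 / 6.84 ≈ 1.342; D = 16.07 / 10.91 ≈ 1.473.
|Δ from 1.333|: A 0.189; B 0.043; C 0.009; D 0.140.

C, B, D, A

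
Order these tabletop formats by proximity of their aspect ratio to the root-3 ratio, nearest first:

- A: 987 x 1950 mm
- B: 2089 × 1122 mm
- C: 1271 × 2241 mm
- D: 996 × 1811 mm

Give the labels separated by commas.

A: 1950/987 ≈ 1.976 → |1.976 − 1.732| = 0.244
B: 2089/1122 ≈ 1.862 → |1.862 − 1.732| = 0.130
C: 2241/1271 ≈ 1.763 → |1.763 − 1.732| = 0.031
D: 1811/996 ≈ 1.818 → |1.818 − 1.732| = 0.086

C, D, B, A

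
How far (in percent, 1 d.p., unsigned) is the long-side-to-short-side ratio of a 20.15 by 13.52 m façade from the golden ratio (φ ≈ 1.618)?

7.9%

Ratio = 20.15 / 13.52 ≈ 1.4904.
Ideal golden ratio ≈ 1.6180. |1.4904 − 1.6180| / 1.6180 ≈ 7.89% → 7.9%.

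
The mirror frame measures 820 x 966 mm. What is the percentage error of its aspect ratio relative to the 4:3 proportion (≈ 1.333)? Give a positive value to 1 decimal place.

11.6%

Ratio = 966 / 820 ≈ 1.1780.
Ideal 4:3 ≈ 1.3333. |1.1780 − 1.3333| / 1.3333 ≈ 11.65% → 11.6%.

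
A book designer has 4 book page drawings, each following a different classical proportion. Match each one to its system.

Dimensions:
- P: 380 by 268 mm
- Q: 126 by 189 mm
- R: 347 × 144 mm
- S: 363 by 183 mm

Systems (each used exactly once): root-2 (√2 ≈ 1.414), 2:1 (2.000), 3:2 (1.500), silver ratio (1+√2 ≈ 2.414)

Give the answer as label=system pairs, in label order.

Ratios: P ≈ 1.418; Q ≈ 1.500; R ≈ 2.410; S ≈ 1.984.
Targets: root-2 ≈ 1.414; 2:1 ≈ 2.000; 3:2 ≈ 1.500; silver ratio ≈ 2.414.

P=root-2, Q=3:2, R=silver ratio, S=2:1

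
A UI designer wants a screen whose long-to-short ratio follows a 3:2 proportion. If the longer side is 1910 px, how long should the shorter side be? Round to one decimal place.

3:2 = 1.50000.
Shorter side = 1910 ÷ 1.50000 ≈ 1273.333 → 1273.3 px.

1273.3 px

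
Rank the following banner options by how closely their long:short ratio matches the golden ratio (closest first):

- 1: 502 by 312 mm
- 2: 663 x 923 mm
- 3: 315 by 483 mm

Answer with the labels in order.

1: 502/312 ≈ 1.609 → |1.609 − 1.618| = 0.009
2: 923/663 ≈ 1.392 → |1.392 − 1.618| = 0.226
3: 483/315 ≈ 1.533 → |1.533 − 1.618| = 0.085

1, 3, 2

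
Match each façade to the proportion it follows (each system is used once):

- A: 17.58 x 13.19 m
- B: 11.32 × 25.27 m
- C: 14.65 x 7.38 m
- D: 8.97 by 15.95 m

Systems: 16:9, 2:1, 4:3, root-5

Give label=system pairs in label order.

A = 17.58/13.19 ≈ 1.333 → 4:3 (1.333)
B = 25.27/11.32 ≈ 2.232 → root-5 (2.236)
C = 14.65/7.38 ≈ 1.985 → 2:1 (2.000)
D = 15.95/8.97 ≈ 1.778 → 16:9 (1.778)

A=4:3, B=root-5, C=2:1, D=16:9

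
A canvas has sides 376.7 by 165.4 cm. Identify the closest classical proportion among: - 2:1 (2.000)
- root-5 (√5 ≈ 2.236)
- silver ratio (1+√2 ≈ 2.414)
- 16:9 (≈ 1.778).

root-5

Ratio = 376.7 / 165.4 ≈ 2.278.
Distances: 2:1 2.000 (Δ 0.278); root-5 2.236 (Δ 0.042); silver ratio 2.414 (Δ 0.136); 16:9 1.778 (Δ 0.500).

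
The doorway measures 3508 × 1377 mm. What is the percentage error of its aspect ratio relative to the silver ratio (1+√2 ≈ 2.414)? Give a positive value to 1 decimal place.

5.5%

Ratio = 3508 / 1377 ≈ 2.5476.
Ideal silver ratio ≈ 2.4142. |2.5476 − 2.4142| / 2.4142 ≈ 5.53% → 5.5%.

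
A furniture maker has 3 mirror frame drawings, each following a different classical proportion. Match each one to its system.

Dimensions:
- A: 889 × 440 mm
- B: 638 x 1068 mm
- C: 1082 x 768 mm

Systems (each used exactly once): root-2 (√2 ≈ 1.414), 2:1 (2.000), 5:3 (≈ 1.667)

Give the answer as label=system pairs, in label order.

Ratios: A ≈ 2.020; B ≈ 1.674; C ≈ 1.409.
Targets: root-2 ≈ 1.414; 2:1 ≈ 2.000; 5:3 ≈ 1.667.

A=2:1, B=5:3, C=root-2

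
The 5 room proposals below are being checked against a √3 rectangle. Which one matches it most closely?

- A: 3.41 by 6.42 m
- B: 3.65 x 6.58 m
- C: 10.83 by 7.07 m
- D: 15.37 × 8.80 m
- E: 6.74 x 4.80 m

D

Target root-3 ≈ 1.732.
A: 1.883 (Δ0.151)  B: 1.803 (Δ0.071)  C: 1.532 (Δ0.200)  D: 1.747 (Δ0.015)  E: 1.404 (Δ0.328)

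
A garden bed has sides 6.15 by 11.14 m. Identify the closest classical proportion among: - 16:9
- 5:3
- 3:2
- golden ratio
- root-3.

16:9

11.14/6.15 ≈ 1.811. Nearest candidates are 16:9 (1.778, off by 0.033) and root-3 (1.732, off by 0.079).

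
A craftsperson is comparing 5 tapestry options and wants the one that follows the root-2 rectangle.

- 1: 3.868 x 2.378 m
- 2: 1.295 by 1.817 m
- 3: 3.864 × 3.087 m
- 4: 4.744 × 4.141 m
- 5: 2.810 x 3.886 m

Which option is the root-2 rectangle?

2

Ratios (long/short): 1 ≈ 1.627; 2 ≈ 1.403; 3 ≈ 1.252; 4 ≈ 1.146; 5 ≈ 1.383.
root-2 ≈ 1.414; option 2 is nearest (Δ 0.011).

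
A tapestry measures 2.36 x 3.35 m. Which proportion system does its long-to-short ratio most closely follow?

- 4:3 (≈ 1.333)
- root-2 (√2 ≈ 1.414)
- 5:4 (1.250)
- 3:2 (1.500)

Ratio = 3.35 / 2.36 ≈ 1.419.
Distances: 4:3 1.333 (Δ 0.086); root-2 1.414 (Δ 0.005); 5:4 1.250 (Δ 0.169); 3:2 1.500 (Δ 0.081).

root-2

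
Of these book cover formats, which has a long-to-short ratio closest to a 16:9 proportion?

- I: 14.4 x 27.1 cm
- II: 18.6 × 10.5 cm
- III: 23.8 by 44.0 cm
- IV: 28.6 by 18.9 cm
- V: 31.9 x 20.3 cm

II

Target 16:9 ≈ 1.778.
I: 1.882 (Δ0.104)  II: 1.771 (Δ0.007)  III: 1.849 (Δ0.071)  IV: 1.513 (Δ0.265)  V: 1.571 (Δ0.207)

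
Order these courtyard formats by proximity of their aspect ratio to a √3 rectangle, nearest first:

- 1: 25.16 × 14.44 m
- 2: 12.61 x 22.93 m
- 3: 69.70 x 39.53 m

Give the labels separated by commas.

1, 3, 2

Ratios: 1 = 25.16 / 14.44 ≈ 1.742; 2 = 22.93 / 12.61 ≈ 1.818; 3 = 69.70 / 39.53 ≈ 1.763.
|Δ from 1.732|: 1 0.010; 2 0.086; 3 0.031.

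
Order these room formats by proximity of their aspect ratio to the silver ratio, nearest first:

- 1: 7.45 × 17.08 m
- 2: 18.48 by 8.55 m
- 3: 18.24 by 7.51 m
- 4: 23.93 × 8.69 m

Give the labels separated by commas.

1: 17.08/7.45 ≈ 2.293 → |2.293 − 2.414| = 0.121
2: 18.48/8.55 ≈ 2.161 → |2.161 − 2.414| = 0.253
3: 18.24/7.51 ≈ 2.429 → |2.429 − 2.414| = 0.015
4: 23.93/8.69 ≈ 2.754 → |2.754 − 2.414| = 0.340

3, 1, 2, 4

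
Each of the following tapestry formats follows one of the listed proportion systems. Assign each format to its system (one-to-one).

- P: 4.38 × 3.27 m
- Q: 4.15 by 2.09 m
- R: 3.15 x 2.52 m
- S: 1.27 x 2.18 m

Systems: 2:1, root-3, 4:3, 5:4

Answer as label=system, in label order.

P=4:3, Q=2:1, R=5:4, S=root-3

P = 4.38/3.27 ≈ 1.339 → 4:3 (1.333)
Q = 4.15/2.09 ≈ 1.986 → 2:1 (2.000)
R = 3.15/2.52 ≈ 1.250 → 5:4 (1.250)
S = 2.18/1.27 ≈ 1.717 → root-3 (1.732)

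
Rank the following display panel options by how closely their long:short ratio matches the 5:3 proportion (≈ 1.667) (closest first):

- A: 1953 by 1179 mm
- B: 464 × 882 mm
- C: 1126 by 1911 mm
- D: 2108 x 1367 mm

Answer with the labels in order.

A, C, D, B

Ratios: A = 1953 / 1179 ≈ 1.656; B = 882 / 464 ≈ 1.901; C = 1911 / 1126 ≈ 1.697; D = 2108 / 1367 ≈ 1.542.
|Δ from 1.667|: A 0.011; B 0.234; C 0.030; D 0.125.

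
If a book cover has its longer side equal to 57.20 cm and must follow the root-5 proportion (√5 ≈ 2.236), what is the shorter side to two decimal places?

25.58 cm

root-5 ≈ 2.23607.
Shorter side = 57.20 ÷ 2.23607 ≈ 25.5806 → 25.58 cm.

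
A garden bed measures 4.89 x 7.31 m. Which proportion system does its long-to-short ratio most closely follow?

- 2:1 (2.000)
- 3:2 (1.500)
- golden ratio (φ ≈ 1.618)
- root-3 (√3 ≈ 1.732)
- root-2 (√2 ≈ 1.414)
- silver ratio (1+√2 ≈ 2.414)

3:2

Ratio = 7.31 / 4.89 ≈ 1.495.
Distances: 2:1 2.000 (Δ 0.505); 3:2 1.500 (Δ 0.005); golden ratio 1.618 (Δ 0.123); root-3 1.732 (Δ 0.237); root-2 1.414 (Δ 0.081); silver ratio 2.414 (Δ 0.919).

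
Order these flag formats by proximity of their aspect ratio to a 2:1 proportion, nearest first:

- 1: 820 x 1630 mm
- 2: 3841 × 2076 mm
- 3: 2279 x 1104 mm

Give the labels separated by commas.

1: 1630/820 ≈ 1.988 → |1.988 − 2.000| = 0.012
2: 3841/2076 ≈ 1.850 → |1.850 − 2.000| = 0.150
3: 2279/1104 ≈ 2.064 → |2.064 − 2.000| = 0.064

1, 3, 2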